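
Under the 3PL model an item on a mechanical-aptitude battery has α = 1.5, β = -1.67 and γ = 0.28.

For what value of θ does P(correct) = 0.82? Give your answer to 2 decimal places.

-0.94

P(θ) = γ + (1 − γ) · 1 / (1 + exp(−α(θ − β)))
Remove guessing floor: (0.82 − 0.28)/(1 − 0.28) = 0.7500
logit = ln(0.7500/0.2500) = 1.0986
θ = β + logit/(α) = -1.67 + 1.0986/1.5000 = -0.9376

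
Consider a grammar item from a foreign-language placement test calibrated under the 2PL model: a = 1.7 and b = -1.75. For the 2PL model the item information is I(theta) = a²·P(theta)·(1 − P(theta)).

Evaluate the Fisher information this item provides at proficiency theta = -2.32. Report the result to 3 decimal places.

0.576

P = 1/(1+e^{0.9690}) = 0.2751
P(1−P) = 0.2751 × 0.7249 = 0.1994
I = a² × P(1−P) = 1.7² × 0.1994 = 0.57630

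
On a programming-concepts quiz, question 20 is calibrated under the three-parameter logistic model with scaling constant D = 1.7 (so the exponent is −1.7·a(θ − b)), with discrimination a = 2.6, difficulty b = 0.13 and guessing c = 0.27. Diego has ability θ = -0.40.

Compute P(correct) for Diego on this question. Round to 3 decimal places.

P(θ) = c + (1 − c) · 1 / (1 + exp(−D·a(θ − b)))
Exponent: 1.7 × 2.6 × (-0.40 − 0.13) = -2.3426
1/(1 + e^{2.3426}) = 0.0877
P = 0.27 + 0.73 × 0.0877 = 0.3340

0.334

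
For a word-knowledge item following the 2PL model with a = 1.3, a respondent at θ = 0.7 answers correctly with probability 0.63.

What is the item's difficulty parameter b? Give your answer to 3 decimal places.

P(θ) = 1 / (1 + exp(−a(θ − b)))
logit(0.63) = ln(0.63/0.37) = 0.5322
b = θ − logit/(a) = 0.7 − 0.5322/1.3000 = 0.2906

0.291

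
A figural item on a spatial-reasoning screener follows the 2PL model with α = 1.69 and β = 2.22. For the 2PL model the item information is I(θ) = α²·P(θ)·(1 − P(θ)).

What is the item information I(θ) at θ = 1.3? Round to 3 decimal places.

P = 1/(1+e^{1.5548}) = 0.1744
P(1−P) = 0.1744 × 0.8256 = 0.1440
I = α² × P(1−P) = 1.69² × 0.1440 = 0.41122

0.411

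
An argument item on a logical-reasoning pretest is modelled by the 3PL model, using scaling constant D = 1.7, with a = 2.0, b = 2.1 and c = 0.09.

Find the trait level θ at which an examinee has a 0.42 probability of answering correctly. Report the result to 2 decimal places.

1.93

P(θ) = c + (1 − c) · 1 / (1 + exp(−D·a(θ − b)))
Remove guessing floor: (0.42 − 0.09)/(1 − 0.09) = 0.3626
logit = ln(0.3626/0.6374) = -0.5639
θ = b + logit/(1.7·a) = 2.1 + (-0.5639)/3.4000 = 1.9341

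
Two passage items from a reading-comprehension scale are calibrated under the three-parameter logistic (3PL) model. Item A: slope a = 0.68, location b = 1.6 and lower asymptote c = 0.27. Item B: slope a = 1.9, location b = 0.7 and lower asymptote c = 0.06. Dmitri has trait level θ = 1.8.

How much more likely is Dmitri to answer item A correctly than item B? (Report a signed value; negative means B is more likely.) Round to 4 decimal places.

-0.2367

P(θ) = c + (1 − c) · 1 / (1 + exp(−a(θ − b)))
P_A = 0.6598
P_B = 0.8965
P_A − P_B = -0.2367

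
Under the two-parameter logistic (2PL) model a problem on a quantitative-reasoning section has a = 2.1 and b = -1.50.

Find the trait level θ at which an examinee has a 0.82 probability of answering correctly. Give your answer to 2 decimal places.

-0.78

P(θ) = 1 / (1 + exp(−a(θ − b)))
logit = ln(0.8200/0.1800) = 1.5163
θ = b + logit/(a) = -1.50 + 1.5163/2.1000 = -0.7779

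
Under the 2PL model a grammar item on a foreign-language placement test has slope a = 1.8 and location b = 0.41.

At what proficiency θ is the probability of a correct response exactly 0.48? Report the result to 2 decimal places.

0.37

P(θ) = 1 / (1 + exp(−a(θ − b)))
logit = ln(0.4800/0.5200) = -0.0800
θ = b + logit/(a) = 0.41 + (-0.0800)/1.8000 = 0.3655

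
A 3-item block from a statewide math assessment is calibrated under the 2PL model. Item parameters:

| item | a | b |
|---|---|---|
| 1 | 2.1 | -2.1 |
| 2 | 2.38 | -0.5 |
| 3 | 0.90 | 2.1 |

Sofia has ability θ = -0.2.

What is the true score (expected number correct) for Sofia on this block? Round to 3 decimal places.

P(θ) = 1 / (1 + exp(−a(θ − b)))
P_1 = 1/(1+e^{-3.9900}) = 0.9818
P_2 = 1/(1+e^{-0.7140}) = 0.6713
P_3 = 1/(1+e^{2.0700}) = 0.1120
E[score] = 0.9818 + 0.6713 + 0.1120 = 1.7652

1.765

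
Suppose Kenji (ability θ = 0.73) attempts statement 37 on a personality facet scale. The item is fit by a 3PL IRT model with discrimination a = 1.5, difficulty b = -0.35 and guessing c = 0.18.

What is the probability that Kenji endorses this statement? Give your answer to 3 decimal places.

0.865

P(θ) = c + (1 − c) · 1 / (1 + exp(−a(θ − b)))
Exponent: 1.5 × (0.73 − (-0.35)) = 1.6200
1/(1 + e^{-1.6200}) = 0.8348
P = 0.18 + 0.82 × 0.8348 = 0.8645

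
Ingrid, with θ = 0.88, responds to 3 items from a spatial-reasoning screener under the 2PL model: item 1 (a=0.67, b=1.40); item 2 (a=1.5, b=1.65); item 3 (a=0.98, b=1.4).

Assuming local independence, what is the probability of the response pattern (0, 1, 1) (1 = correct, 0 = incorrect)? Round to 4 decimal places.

P(θ) = 1 / (1 + exp(−a(θ − b)))
P_1 = 1/(1+e^{0.3484}) = 0.4138
P_2 = 1/(1+e^{1.1550}) = 0.2396
P_3 = 1/(1+e^{0.5096}) = 0.3753
L = (1−P_1) × P_2 × P_3 = 0.5862 × 0.2396 × 0.3753 = 0.05271

0.0527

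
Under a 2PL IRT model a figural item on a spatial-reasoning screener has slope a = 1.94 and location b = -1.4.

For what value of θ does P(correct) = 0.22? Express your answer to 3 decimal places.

P(θ) = 1 / (1 + exp(−a(θ − b)))
logit = ln(0.2200/0.7800) = -1.2657
θ = b + logit/(a) = -1.4 + (-1.2657)/1.9400 = -2.0524

-2.052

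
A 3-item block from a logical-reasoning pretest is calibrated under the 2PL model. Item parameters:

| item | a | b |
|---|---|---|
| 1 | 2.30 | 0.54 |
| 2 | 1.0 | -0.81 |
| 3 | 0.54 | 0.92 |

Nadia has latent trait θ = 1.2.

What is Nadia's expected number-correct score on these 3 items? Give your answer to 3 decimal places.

P(θ) = 1 / (1 + exp(−a(θ − b)))
P_1 = 1/(1+e^{-1.5180}) = 0.8202
P_2 = 1/(1+e^{-2.0100}) = 0.8818
P_3 = 1/(1+e^{-0.1512}) = 0.5377
E[score] = 0.8202 + 0.8818 + 0.5377 = 2.2398

2.240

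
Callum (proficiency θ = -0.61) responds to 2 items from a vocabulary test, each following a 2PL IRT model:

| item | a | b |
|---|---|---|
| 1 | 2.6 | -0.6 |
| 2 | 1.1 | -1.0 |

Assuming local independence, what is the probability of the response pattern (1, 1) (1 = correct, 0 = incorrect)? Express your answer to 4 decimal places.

0.2989

P(θ) = 1 / (1 + exp(−a(θ − b)))
P_1 = 1/(1+e^{0.0260}) = 0.4935
P_2 = 1/(1+e^{-0.4290}) = 0.6056
L = P_1 × P_2 = 0.4935 × 0.6056 = 0.29888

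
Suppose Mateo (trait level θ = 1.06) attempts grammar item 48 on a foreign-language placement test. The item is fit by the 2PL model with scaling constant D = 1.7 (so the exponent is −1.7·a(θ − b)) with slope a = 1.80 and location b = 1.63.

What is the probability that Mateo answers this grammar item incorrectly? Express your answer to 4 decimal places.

0.8512

P(θ) = 1 / (1 + exp(−D·a(θ − b)))
Exponent: 1.7 × 1.80 × (1.06 − 1.63) = -1.7442
1/(1 + e^{1.7442}) = 0.1488
P = 0.1488
P(incorrect) = 1 − 0.1488 = 0.8512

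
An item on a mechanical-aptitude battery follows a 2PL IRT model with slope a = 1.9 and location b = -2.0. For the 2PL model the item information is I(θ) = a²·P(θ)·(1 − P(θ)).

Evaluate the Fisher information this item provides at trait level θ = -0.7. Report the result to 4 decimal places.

P = 1/(1+e^{-2.4700}) = 0.9220
P(1−P) = 0.9220 × 0.0780 = 0.0719
I = a² × P(1−P) = 1.9² × 0.0719 = 0.25958

0.2596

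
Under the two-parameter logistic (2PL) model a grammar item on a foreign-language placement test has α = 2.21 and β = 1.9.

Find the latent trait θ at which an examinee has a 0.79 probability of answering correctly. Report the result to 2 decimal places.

2.50

P(θ) = 1 / (1 + exp(−α(θ − β)))
logit = ln(0.7900/0.2100) = 1.3249
θ = β + logit/(α) = 1.9 + 1.3249/2.2100 = 2.4995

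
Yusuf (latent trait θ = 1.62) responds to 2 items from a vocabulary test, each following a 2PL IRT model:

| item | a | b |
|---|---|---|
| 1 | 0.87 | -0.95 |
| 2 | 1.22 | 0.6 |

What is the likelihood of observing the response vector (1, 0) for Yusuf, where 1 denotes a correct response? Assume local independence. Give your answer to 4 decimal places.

P(θ) = 1 / (1 + exp(−a(θ − b)))
P_1 = 1/(1+e^{-2.2359}) = 0.9034
P_2 = 1/(1+e^{-1.2444}) = 0.7763
L = P_1 × (1−P_2) = 0.9034 × 0.2237 = 0.20207

0.2021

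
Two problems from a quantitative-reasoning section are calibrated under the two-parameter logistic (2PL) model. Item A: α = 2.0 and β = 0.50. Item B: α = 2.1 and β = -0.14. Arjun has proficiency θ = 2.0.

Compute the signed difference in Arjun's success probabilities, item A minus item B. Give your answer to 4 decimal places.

-0.0364

P(θ) = 1 / (1 + exp(−α(θ − β)))
P_A = 0.9526
P_B = 0.9889
P_A − P_B = -0.0364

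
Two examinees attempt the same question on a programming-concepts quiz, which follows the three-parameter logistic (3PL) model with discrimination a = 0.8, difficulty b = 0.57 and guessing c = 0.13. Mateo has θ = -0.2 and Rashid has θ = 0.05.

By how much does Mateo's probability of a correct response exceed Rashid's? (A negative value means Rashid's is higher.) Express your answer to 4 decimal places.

-0.0407

P(θ) = c + (1 − c) · 1 / (1 + exp(−a(θ − b)))
P(Mateo) = 0.4351  [exponent -0.6160]
P(Rashid) = 0.4758  [exponent -0.4160]
Difference = 0.4351 − 0.4758 = -0.0407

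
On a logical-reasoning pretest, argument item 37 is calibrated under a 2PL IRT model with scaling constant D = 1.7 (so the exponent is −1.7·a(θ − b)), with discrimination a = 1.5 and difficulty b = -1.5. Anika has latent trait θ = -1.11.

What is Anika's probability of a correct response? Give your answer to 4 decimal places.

0.7300

P(θ) = 1 / (1 + exp(−D·a(θ − b)))
Exponent: 1.7 × 1.5 × (-1.11 − (-1.5)) = 0.9945
1/(1 + e^{-0.9945}) = 0.7300
P = 0.7300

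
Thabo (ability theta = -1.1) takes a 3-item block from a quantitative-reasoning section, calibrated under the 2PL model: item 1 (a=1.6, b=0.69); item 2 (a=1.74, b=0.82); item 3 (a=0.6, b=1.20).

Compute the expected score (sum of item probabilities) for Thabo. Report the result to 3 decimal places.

P(theta) = 1 / (1 + exp(−a(theta − b)))
P_1 = 1/(1+e^{2.8640}) = 0.0540
P_2 = 1/(1+e^{3.3408}) = 0.0342
P_3 = 1/(1+e^{1.3800}) = 0.2010
E[score] = 0.0540 + 0.0342 + 0.2010 = 0.2892

0.289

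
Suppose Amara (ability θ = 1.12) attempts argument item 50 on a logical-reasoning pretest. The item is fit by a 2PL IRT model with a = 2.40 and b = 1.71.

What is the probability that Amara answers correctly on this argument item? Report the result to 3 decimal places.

P(θ) = 1 / (1 + exp(−a(θ − b)))
Exponent: 2.40 × (1.12 − 1.71) = -1.4160
1/(1 + e^{1.4160}) = 0.1953

0.195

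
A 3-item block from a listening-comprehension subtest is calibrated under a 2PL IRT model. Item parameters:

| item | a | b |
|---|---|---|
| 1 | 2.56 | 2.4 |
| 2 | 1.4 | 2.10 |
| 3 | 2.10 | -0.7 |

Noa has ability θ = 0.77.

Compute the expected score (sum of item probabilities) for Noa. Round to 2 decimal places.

1.11

P(θ) = 1 / (1 + exp(−a(θ − b)))
P_1 = 1/(1+e^{4.1728}) = 0.0152
P_2 = 1/(1+e^{1.8620}) = 0.1345
P_3 = 1/(1+e^{-3.0870}) = 0.9564
E[score] = 0.0152 + 0.1345 + 0.9564 = 1.1060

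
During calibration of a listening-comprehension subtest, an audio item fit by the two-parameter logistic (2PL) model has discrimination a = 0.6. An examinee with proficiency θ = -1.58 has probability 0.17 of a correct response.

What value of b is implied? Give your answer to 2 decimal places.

P(θ) = 1 / (1 + exp(−a(θ − b)))
logit(0.17) = ln(0.17/0.83) = -1.5856
b = θ − logit/(a) = -1.58 − (-1.5856)/0.6000 = 1.0627

1.06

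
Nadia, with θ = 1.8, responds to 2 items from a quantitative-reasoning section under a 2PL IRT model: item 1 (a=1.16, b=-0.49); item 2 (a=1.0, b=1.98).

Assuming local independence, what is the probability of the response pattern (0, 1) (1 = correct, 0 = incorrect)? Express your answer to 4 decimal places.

0.0299

P(θ) = 1 / (1 + exp(−a(θ − b)))
P_1 = 1/(1+e^{-2.6564}) = 0.9344
P_2 = 1/(1+e^{0.1800}) = 0.4551
L = (1−P_1) × P_2 = 0.0656 × 0.4551 = 0.02985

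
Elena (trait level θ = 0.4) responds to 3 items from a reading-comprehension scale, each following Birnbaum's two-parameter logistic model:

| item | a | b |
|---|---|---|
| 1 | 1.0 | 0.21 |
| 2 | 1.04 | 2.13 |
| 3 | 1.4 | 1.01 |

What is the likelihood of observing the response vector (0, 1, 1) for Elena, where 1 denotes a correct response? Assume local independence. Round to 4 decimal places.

0.0192

P(θ) = 1 / (1 + exp(−a(θ − b)))
P_1 = 1/(1+e^{-0.1900}) = 0.5474
P_2 = 1/(1+e^{1.7992}) = 0.1419
P_3 = 1/(1+e^{0.8540}) = 0.2986
L = (1−P_1) × P_2 × P_3 = 0.4526 × 0.1419 × 0.2986 = 0.01919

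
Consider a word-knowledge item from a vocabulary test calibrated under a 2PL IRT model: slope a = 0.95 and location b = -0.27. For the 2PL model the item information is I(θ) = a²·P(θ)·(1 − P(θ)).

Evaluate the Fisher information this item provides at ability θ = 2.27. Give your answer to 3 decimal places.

P = 1/(1+e^{-2.4130}) = 0.9178
P(1−P) = 0.9178 × 0.0822 = 0.0754
I = a² × P(1−P) = 0.95² × 0.0754 = 0.06808

0.068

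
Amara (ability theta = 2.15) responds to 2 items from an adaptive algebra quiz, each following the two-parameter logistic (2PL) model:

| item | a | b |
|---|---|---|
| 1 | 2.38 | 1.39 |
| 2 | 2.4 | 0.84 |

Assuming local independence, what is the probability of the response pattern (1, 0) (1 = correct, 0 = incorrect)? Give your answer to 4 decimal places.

0.0355

P(theta) = 1 / (1 + exp(−a(theta − b)))
P_1 = 1/(1+e^{-1.8088}) = 0.8592
P_2 = 1/(1+e^{-3.1440}) = 0.9587
L = P_1 × (1−P_2) = 0.8592 × 0.0413 = 0.03551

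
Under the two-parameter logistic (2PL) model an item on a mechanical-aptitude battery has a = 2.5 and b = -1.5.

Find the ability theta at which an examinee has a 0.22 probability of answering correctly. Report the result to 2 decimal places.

P(theta) = 1 / (1 + exp(−a(theta − b)))
logit = ln(0.2200/0.7800) = -1.2657
theta = b + logit/(a) = -1.5 + (-1.2657)/2.5000 = -2.0063

-2.01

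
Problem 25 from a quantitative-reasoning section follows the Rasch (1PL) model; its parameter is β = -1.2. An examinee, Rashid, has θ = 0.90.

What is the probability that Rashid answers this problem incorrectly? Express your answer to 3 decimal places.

P(θ) = 1 / (1 + exp(−(θ − β)))
Exponent: (0.90 − (-1.2)) = 2.1000
1/(1 + e^{-2.1000}) = 0.8909
P = 0.8909
P(incorrect) = 1 − 0.8909 = 0.1091

0.109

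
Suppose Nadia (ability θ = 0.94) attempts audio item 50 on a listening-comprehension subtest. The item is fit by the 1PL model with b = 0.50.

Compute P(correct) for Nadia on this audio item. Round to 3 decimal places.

P(θ) = 1 / (1 + exp(−(θ − b)))
Exponent: (0.94 − 0.50) = 0.4400
1/(1 + e^{-0.4400}) = 0.6083
P = 0.6083

0.608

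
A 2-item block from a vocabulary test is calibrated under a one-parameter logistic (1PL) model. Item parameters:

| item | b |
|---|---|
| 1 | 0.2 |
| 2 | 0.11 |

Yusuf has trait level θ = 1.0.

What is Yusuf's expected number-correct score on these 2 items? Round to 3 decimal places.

P(θ) = 1 / (1 + exp(−(θ − b)))
P_1 = 1/(1+e^{-0.8000}) = 0.6900
P_2 = 1/(1+e^{-0.8900}) = 0.7089
E[score] = 0.6900 + 0.7089 = 1.3989

1.399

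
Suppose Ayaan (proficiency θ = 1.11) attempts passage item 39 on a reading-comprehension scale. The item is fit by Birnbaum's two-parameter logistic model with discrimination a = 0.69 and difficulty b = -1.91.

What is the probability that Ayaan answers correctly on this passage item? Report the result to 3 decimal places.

0.889

P(θ) = 1 / (1 + exp(−a(θ − b)))
Exponent: 0.69 × (1.11 − (-1.91)) = 2.0838
1/(1 + e^{-2.0838}) = 0.8893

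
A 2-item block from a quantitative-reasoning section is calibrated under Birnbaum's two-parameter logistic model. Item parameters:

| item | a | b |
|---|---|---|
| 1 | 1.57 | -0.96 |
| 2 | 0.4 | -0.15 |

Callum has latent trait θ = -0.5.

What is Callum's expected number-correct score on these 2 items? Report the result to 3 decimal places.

P(θ) = 1 / (1 + exp(−a(θ − b)))
P_1 = 1/(1+e^{-0.7222}) = 0.6731
P_2 = 1/(1+e^{0.1400}) = 0.4651
E[score] = 0.6731 + 0.4651 = 1.1381

1.138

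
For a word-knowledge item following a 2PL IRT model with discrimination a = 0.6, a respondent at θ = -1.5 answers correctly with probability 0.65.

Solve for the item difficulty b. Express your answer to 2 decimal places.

-2.53

P(θ) = 1 / (1 + exp(−a(θ − b)))
logit(0.65) = ln(0.65/0.35) = 0.6190
b = θ − logit/(a) = -1.5 − 0.6190/0.6000 = -2.5317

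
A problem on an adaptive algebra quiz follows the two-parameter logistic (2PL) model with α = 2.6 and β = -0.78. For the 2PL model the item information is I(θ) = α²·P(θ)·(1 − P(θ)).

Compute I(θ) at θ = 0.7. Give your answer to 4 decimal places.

0.1382

P = 1/(1+e^{-3.8480}) = 0.9791
P(1−P) = 0.9791 × 0.0209 = 0.0204
I = α² × P(1−P) = 2.6² × 0.0204 = 0.13818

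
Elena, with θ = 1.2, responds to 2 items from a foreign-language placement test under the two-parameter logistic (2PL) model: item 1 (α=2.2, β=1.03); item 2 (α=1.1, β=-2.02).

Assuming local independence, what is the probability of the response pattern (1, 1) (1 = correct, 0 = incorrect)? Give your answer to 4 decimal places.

0.5758

P(θ) = 1 / (1 + exp(−α(θ − β)))
P_1 = 1/(1+e^{-0.3740}) = 0.5924
P_2 = 1/(1+e^{-3.5420}) = 0.9719
L = P_1 × P_2 = 0.5924 × 0.9719 = 0.57575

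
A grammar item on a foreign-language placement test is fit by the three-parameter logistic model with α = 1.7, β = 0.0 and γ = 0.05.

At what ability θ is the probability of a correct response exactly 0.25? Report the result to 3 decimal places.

-0.778

P(θ) = γ + (1 − γ) · 1 / (1 + exp(−α(θ − β)))
Remove guessing floor: (0.25 − 0.05)/(1 − 0.05) = 0.2105
logit = ln(0.2105/0.7895) = -1.3218
θ = β + logit/(α) = 0.0 + (-1.3218)/1.7000 = -0.7775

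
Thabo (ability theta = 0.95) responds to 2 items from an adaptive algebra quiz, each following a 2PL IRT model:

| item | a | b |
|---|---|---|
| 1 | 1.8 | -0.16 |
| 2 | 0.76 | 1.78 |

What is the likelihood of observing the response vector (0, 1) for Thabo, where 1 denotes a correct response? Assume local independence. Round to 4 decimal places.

P(theta) = 1 / (1 + exp(−a(theta − b)))
P_1 = 1/(1+e^{-1.9980}) = 0.8806
P_2 = 1/(1+e^{0.6308}) = 0.3473
L = (1−P_1) × P_2 = 0.1194 × 0.3473 = 0.04148

0.0415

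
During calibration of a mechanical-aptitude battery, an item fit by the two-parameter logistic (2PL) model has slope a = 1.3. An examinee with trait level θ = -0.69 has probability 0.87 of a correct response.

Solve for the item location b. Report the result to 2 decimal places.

P(θ) = 1 / (1 + exp(−a(θ − b)))
logit(0.87) = ln(0.87/0.13) = 1.9010
b = θ − logit/(a) = -0.69 − 1.9010/1.3000 = -2.1523

-2.15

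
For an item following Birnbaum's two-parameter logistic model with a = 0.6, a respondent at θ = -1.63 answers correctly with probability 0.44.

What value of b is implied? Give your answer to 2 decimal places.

-1.23

P(θ) = 1 / (1 + exp(−a(θ − b)))
logit(0.44) = ln(0.44/0.56) = -0.2412
b = θ − logit/(a) = -1.63 − (-0.2412)/0.6000 = -1.2281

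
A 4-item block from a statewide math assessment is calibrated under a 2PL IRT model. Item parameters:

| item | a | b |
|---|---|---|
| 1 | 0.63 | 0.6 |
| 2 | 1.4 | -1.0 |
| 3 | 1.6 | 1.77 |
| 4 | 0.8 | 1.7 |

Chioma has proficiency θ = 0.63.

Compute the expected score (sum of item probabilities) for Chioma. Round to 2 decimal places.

1.85

P(θ) = 1 / (1 + exp(−a(θ − b)))
P_1 = 1/(1+e^{-0.0189}) = 0.5047
P_2 = 1/(1+e^{-2.2820}) = 0.9074
P_3 = 1/(1+e^{1.8240}) = 0.1390
P_4 = 1/(1+e^{0.8560}) = 0.2982
E[score] = 0.5047 + 0.9074 + 0.1390 + 0.2982 = 1.8492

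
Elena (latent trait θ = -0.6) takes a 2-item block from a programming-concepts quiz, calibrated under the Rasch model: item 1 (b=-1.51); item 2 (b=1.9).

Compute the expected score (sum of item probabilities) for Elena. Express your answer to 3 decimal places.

0.789

P(θ) = 1 / (1 + exp(−(θ − b)))
P_1 = 1/(1+e^{-0.9100}) = 0.7130
P_2 = 1/(1+e^{2.5000}) = 0.0759
E[score] = 0.7130 + 0.0759 = 0.7889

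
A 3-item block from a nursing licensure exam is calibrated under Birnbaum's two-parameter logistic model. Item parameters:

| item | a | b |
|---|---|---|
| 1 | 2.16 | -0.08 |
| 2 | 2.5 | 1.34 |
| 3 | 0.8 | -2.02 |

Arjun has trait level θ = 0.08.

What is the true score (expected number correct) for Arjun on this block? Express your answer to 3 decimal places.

1.470

P(θ) = 1 / (1 + exp(−a(θ − b)))
P_1 = 1/(1+e^{-0.3456}) = 0.5856
P_2 = 1/(1+e^{3.1500}) = 0.0411
P_3 = 1/(1+e^{-1.6800}) = 0.8429
E[score] = 0.5856 + 0.0411 + 0.8429 = 1.4695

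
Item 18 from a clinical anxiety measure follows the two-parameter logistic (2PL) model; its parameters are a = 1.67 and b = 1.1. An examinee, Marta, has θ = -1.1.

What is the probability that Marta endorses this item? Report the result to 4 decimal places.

P(θ) = 1 / (1 + exp(−a(θ − b)))
Exponent: 1.67 × (-1.1 − 1.1) = -3.6740
1/(1 + e^{3.6740}) = 0.0247

0.0247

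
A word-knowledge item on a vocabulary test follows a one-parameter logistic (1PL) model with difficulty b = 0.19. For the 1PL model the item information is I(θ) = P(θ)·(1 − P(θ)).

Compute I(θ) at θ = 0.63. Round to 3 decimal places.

0.238

P = 1/(1+e^{-0.4400}) = 0.6083
P(1−P) = 0.6083 × 0.3917 = 0.2383
I = P(1−P) = 0.23828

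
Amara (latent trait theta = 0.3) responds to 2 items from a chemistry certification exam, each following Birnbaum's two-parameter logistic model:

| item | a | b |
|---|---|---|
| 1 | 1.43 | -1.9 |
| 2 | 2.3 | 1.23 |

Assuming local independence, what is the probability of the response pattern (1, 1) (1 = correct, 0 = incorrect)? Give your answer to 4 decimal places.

P(theta) = 1 / (1 + exp(−a(theta − b)))
P_1 = 1/(1+e^{-3.1460}) = 0.9588
P_2 = 1/(1+e^{2.1390}) = 0.1054
L = P_1 × P_2 = 0.9588 × 0.1054 = 0.10102

0.1010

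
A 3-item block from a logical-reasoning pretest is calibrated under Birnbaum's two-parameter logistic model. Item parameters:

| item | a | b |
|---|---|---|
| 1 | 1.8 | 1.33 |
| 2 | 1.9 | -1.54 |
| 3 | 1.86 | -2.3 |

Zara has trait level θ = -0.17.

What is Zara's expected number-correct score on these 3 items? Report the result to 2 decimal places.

1.98

P(θ) = 1 / (1 + exp(−a(θ − b)))
P_1 = 1/(1+e^{2.7000}) = 0.0630
P_2 = 1/(1+e^{-2.6030}) = 0.9311
P_3 = 1/(1+e^{-3.9618}) = 0.9813
E[score] = 0.0630 + 0.9311 + 0.9813 = 1.9754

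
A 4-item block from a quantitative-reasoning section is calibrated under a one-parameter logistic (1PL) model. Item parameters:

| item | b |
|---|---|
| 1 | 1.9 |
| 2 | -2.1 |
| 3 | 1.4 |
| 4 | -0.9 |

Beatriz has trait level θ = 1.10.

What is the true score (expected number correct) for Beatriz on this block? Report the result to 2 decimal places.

2.58

P(θ) = 1 / (1 + exp(−(θ − b)))
P_1 = 1/(1+e^{0.8000}) = 0.3100
P_2 = 1/(1+e^{-3.2000}) = 0.9608
P_3 = 1/(1+e^{0.3000}) = 0.4256
P_4 = 1/(1+e^{-2.0000}) = 0.8808
E[score] = 0.3100 + 0.9608 + 0.4256 + 0.8808 = 2.5772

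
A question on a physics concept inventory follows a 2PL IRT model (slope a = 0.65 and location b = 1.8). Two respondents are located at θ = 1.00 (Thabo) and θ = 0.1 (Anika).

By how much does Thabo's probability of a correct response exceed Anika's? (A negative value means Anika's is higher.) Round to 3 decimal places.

P(θ) = 1 / (1 + exp(−a(θ − b)))
P(Thabo) = 0.3729  [exponent -0.5200]
P(Anika) = 0.2488  [exponent -1.1050]
Difference = 0.3729 − 0.2488 = 0.1240

0.124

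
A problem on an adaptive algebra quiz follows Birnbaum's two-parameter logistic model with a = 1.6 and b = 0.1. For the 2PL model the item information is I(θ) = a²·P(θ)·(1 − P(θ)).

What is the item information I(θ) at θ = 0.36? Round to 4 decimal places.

0.6131

P = 1/(1+e^{-0.4160}) = 0.6025
P(1−P) = 0.6025 × 0.3975 = 0.2395
I = a² × P(1−P) = 1.6² × 0.2395 = 0.61309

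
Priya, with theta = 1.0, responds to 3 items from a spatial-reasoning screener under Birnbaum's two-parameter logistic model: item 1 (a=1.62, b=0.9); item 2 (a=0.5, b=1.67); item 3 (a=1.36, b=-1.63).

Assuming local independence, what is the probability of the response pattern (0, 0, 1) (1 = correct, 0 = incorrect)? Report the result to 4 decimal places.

0.2606

P(theta) = 1 / (1 + exp(−a(theta − b)))
P_1 = 1/(1+e^{-0.1620}) = 0.5404
P_2 = 1/(1+e^{0.3350}) = 0.4170
P_3 = 1/(1+e^{-3.5768}) = 0.9728
L = (1−P_1) × (1−P_2) × P_3 = 0.4596 × 0.5830 × 0.9728 = 0.26064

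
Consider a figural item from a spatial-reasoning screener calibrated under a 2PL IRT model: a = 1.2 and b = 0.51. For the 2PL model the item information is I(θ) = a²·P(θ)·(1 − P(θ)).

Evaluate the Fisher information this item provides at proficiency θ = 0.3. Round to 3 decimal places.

0.354

P = 1/(1+e^{0.2520}) = 0.4373
P(1−P) = 0.4373 × 0.5627 = 0.2461
I = a² × P(1−P) = 1.2² × 0.2461 = 0.35434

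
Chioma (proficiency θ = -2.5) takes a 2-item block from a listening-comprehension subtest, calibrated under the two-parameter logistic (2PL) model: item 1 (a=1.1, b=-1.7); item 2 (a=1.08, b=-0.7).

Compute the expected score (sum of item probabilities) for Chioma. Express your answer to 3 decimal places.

0.418

P(θ) = 1 / (1 + exp(−a(θ − b)))
P_1 = 1/(1+e^{0.8800}) = 0.2932
P_2 = 1/(1+e^{1.9440}) = 0.1252
E[score] = 0.2932 + 0.1252 = 0.4184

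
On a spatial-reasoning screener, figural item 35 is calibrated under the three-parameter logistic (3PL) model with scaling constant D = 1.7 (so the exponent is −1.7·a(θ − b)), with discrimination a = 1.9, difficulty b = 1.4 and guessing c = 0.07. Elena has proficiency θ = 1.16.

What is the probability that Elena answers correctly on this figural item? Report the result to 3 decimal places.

0.363

P(θ) = c + (1 − c) · 1 / (1 + exp(−D·a(θ − b)))
Exponent: 1.7 × 1.9 × (1.16 − 1.4) = -0.7752
1/(1 + e^{0.7752}) = 0.3154
P = 0.07 + 0.93 × 0.3154 = 0.3633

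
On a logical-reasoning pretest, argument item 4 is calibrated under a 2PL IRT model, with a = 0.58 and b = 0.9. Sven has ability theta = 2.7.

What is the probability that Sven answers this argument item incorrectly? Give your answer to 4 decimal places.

0.2604

P(theta) = 1 / (1 + exp(−a(theta − b)))
Exponent: 0.58 × (2.7 − 0.9) = 1.0440
1/(1 + e^{-1.0440}) = 0.7396
P(incorrect) = 1 − 0.7396 = 0.2604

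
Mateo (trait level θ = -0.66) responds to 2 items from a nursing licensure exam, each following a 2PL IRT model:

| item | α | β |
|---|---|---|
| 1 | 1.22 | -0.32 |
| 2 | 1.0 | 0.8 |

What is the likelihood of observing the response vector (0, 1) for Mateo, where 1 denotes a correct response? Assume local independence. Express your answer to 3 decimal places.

0.114

P(θ) = 1 / (1 + exp(−α(θ − β)))
P_1 = 1/(1+e^{0.4148}) = 0.3978
P_2 = 1/(1+e^{1.4600}) = 0.1885
L = (1−P_1) × P_2 = 0.6022 × 0.1885 = 0.11350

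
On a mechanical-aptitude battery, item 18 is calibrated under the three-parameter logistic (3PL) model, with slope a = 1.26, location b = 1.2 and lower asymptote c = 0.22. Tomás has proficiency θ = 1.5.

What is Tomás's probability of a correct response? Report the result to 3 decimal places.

P(θ) = c + (1 − c) · 1 / (1 + exp(−a(θ − b)))
Exponent: 1.26 × (1.5 − 1.2) = 0.3780
1/(1 + e^{-0.3780}) = 0.5934
P = 0.22 + 0.78 × 0.5934 = 0.6828

0.683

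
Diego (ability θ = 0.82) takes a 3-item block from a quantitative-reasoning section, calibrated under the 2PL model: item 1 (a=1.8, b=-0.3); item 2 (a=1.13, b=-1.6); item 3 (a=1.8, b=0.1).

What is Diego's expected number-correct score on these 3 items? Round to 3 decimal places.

P(θ) = 1 / (1 + exp(−a(θ − b)))
P_1 = 1/(1+e^{-2.0160}) = 0.8825
P_2 = 1/(1+e^{-2.7346}) = 0.9390
P_3 = 1/(1+e^{-1.2960}) = 0.7852
E[score] = 0.8825 + 0.9390 + 0.7852 = 2.6067

2.607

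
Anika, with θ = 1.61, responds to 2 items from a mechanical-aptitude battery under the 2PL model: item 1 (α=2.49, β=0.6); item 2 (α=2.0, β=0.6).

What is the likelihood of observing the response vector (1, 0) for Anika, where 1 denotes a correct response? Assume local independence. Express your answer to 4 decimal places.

0.1084

P(θ) = 1 / (1 + exp(−α(θ − β)))
P_1 = 1/(1+e^{-2.5149}) = 0.9252
P_2 = 1/(1+e^{-2.0200}) = 0.8829
L = P_1 × (1−P_2) = 0.9252 × 0.1171 = 0.10836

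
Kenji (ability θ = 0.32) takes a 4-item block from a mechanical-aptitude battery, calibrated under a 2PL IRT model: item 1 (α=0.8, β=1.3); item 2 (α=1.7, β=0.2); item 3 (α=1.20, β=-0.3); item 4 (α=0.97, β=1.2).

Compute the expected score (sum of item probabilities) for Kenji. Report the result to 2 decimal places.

P(θ) = 1 / (1 + exp(−α(θ − β)))
P_1 = 1/(1+e^{0.7840}) = 0.3135
P_2 = 1/(1+e^{-0.2040}) = 0.5508
P_3 = 1/(1+e^{-0.7440}) = 0.6779
P_4 = 1/(1+e^{0.8536}) = 0.2987
E[score] = 0.3135 + 0.5508 + 0.6779 + 0.2987 = 1.8408

1.84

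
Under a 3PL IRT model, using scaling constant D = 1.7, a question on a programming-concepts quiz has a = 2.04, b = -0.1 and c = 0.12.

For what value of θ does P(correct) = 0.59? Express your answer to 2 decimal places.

-0.06

P(θ) = c + (1 − c) · 1 / (1 + exp(−D·a(θ − b)))
Remove guessing floor: (0.59 − 0.12)/(1 − 0.12) = 0.5341
logit = ln(0.5341/0.4659) = 0.1366
θ = b + logit/(1.7·a) = -0.1 + 0.1366/3.4680 = -0.0606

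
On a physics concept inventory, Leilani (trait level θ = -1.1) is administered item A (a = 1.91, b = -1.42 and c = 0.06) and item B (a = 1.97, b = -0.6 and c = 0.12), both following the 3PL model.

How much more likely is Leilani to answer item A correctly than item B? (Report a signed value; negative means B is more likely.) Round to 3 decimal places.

P(θ) = c + (1 − c) · 1 / (1 + exp(−a(θ − b)))
P_A = 0.6693
P_B = 0.3593
P_A − P_B = 0.3100

0.310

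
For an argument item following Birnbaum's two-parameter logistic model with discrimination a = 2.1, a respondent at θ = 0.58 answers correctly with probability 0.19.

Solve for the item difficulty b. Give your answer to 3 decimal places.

1.270

P(θ) = 1 / (1 + exp(−a(θ − b)))
logit(0.19) = ln(0.19/0.81) = -1.4500
b = θ − logit/(a) = 0.58 − (-1.4500)/2.1000 = 1.2705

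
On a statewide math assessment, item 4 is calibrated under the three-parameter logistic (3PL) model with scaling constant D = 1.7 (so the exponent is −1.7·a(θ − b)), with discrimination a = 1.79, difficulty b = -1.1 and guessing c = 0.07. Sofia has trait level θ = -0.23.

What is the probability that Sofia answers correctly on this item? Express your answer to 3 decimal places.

P(θ) = c + (1 − c) · 1 / (1 + exp(−D·a(θ − b)))
Exponent: 1.7 × 1.79 × (-0.23 − (-1.1)) = 2.6474
1/(1 + e^{-2.6474}) = 0.9339
P = 0.07 + 0.93 × 0.9339 = 0.9385

0.938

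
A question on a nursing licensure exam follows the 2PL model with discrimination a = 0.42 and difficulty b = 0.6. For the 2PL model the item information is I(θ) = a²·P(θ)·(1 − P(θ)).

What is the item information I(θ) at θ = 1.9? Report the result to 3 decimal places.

0.041

P = 1/(1+e^{-0.5460}) = 0.6332
P(1−P) = 0.6332 × 0.3668 = 0.2323
I = a² × P(1−P) = 0.42² × 0.2323 = 0.04097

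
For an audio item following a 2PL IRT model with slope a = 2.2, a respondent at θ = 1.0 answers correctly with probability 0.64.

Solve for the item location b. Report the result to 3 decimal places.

0.738

P(θ) = 1 / (1 + exp(−a(θ − b)))
logit(0.64) = ln(0.64/0.36) = 0.5754
b = θ − logit/(a) = 1.0 − 0.5754/2.2000 = 0.7385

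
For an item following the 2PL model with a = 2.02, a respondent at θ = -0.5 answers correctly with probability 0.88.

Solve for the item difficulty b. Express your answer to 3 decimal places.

-1.486

P(θ) = 1 / (1 + exp(−a(θ − b)))
logit(0.88) = ln(0.88/0.12) = 1.9924
b = θ − logit/(a) = -0.5 − 1.9924/2.0200 = -1.4864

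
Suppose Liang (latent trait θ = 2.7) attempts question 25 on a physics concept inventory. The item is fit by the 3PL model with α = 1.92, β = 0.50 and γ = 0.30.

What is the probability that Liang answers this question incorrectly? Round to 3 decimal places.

0.010

P(θ) = γ + (1 − γ) · 1 / (1 + exp(−α(θ − β)))
Exponent: 1.92 × (2.7 − 0.50) = 4.2240
1/(1 + e^{-4.2240}) = 0.9856
P = 0.30 + 0.70 × 0.9856 = 0.9899
P(incorrect) = 1 − 0.9899 = 0.0101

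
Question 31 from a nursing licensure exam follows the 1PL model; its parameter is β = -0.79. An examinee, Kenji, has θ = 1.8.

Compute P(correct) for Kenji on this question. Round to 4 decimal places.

0.9302

P(θ) = 1 / (1 + exp(−(θ − β)))
Exponent: (1.8 − (-0.79)) = 2.5900
1/(1 + e^{-2.5900}) = 0.9302
P = 0.9302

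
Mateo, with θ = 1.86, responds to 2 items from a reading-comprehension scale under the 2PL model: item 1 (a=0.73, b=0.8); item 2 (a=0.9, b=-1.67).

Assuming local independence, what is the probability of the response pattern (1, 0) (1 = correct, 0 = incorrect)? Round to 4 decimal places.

P(θ) = 1 / (1 + exp(−a(θ − b)))
P_1 = 1/(1+e^{-0.7738}) = 0.6843
P_2 = 1/(1+e^{-3.1770}) = 0.9600
L = P_1 × (1−P_2) = 0.6843 × 0.0400 = 0.02740

0.0274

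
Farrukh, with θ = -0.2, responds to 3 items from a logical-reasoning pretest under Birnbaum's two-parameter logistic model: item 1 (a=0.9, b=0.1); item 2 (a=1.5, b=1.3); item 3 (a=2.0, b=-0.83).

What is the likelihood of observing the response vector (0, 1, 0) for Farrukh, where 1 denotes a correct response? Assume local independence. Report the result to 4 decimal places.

0.0119

P(θ) = 1 / (1 + exp(−a(θ − b)))
P_1 = 1/(1+e^{0.2700}) = 0.4329
P_2 = 1/(1+e^{2.2500}) = 0.0953
P_3 = 1/(1+e^{-1.2600}) = 0.7790
L = (1−P_1) × P_2 × (1−P_3) = 0.5671 × 0.0953 × 0.2210 = 0.01195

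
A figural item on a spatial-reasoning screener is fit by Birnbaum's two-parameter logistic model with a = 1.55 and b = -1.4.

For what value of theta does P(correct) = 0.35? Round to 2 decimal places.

P(theta) = 1 / (1 + exp(−a(theta − b)))
logit = ln(0.3500/0.6500) = -0.6190
theta = b + logit/(a) = -1.4 + (-0.6190)/1.5500 = -1.7994

-1.80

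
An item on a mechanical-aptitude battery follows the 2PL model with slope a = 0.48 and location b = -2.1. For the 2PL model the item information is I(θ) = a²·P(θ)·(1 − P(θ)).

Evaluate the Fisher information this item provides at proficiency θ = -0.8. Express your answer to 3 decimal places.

0.052

P = 1/(1+e^{-0.6240}) = 0.6511
P(1−P) = 0.6511 × 0.3489 = 0.2272
I = a² × P(1−P) = 0.48² × 0.2272 = 0.05234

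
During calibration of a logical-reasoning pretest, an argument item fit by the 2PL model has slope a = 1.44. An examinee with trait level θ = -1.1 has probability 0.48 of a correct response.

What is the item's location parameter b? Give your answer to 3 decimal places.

P(θ) = 1 / (1 + exp(−a(θ − b)))
logit(0.48) = ln(0.48/0.52) = -0.0800
b = θ − logit/(a) = -1.1 − (-0.0800)/1.4400 = -1.0444

-1.044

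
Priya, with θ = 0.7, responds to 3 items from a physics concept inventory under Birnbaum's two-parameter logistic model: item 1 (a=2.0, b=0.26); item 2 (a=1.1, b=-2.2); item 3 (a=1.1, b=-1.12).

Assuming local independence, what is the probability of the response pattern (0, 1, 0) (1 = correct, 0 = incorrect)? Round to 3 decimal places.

P(θ) = 1 / (1 + exp(−a(θ − b)))
P_1 = 1/(1+e^{-0.8800}) = 0.7068
P_2 = 1/(1+e^{-3.1900}) = 0.9605
P_3 = 1/(1+e^{-2.0020}) = 0.8810
L = (1−P_1) × P_2 × (1−P_3) = 0.2932 × 0.9605 × 0.1190 = 0.03351

0.034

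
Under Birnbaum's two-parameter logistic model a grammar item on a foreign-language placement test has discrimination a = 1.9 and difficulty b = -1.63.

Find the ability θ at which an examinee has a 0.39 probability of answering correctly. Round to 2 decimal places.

-1.87

P(θ) = 1 / (1 + exp(−a(θ − b)))
logit = ln(0.3900/0.6100) = -0.4473
θ = b + logit/(a) = -1.63 + (-0.4473)/1.9000 = -1.8654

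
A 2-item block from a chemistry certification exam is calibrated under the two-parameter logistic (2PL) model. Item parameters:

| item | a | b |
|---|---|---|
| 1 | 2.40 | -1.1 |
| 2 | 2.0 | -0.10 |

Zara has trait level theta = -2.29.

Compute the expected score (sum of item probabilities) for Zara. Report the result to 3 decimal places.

P(theta) = 1 / (1 + exp(−a(theta − b)))
P_1 = 1/(1+e^{2.8560}) = 0.0544
P_2 = 1/(1+e^{4.3800}) = 0.0124
E[score] = 0.0544 + 0.0124 = 0.0667

0.067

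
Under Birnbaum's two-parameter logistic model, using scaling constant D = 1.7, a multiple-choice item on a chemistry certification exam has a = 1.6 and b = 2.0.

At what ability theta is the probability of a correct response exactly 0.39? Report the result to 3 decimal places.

1.836

P(theta) = 1 / (1 + exp(−D·a(theta − b)))
logit = ln(0.3900/0.6100) = -0.4473
theta = b + logit/(1.7·a) = 2.0 + (-0.4473)/2.7200 = 1.8355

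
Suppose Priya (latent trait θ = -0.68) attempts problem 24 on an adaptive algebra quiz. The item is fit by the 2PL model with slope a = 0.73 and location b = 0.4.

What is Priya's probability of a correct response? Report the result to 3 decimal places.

P(θ) = 1 / (1 + exp(−a(θ − b)))
Exponent: 0.73 × (-0.68 − 0.4) = -0.7884
1/(1 + e^{0.7884}) = 0.3125

0.313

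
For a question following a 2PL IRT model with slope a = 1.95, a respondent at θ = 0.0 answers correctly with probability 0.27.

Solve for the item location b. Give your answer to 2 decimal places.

0.51

P(θ) = 1 / (1 + exp(−a(θ − b)))
logit(0.27) = ln(0.27/0.73) = -0.9946
b = θ − logit/(a) = 0.0 − (-0.9946)/1.9500 = 0.5101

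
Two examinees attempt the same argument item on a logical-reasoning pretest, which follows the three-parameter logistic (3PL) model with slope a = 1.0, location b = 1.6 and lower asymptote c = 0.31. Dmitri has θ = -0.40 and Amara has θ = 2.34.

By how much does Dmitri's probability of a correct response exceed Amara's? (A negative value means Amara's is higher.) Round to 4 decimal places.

P(θ) = c + (1 − c) · 1 / (1 + exp(−a(θ − b)))
P(Dmitri) = 0.3923  [exponent -2.0000]
P(Amara) = 0.7771  [exponent 0.7400]
Difference = 0.3923 − 0.7771 = -0.3849

-0.3849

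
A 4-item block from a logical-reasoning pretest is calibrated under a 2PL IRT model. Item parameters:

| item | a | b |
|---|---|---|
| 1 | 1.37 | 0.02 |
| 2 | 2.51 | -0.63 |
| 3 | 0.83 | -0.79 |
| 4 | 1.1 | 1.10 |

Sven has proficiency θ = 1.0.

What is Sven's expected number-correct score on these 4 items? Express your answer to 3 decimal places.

3.064

P(θ) = 1 / (1 + exp(−a(θ − b)))
P_1 = 1/(1+e^{-1.3426}) = 0.7929
P_2 = 1/(1+e^{-4.0913}) = 0.9836
P_3 = 1/(1+e^{-1.4857}) = 0.8154
P_4 = 1/(1+e^{0.1100}) = 0.4725
E[score] = 0.7929 + 0.9836 + 0.8154 + 0.4725 = 3.0644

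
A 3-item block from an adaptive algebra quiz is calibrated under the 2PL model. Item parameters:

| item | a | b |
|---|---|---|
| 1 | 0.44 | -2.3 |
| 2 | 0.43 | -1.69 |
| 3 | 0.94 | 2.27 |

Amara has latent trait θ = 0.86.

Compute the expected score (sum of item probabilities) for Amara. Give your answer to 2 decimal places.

1.76

P(θ) = 1 / (1 + exp(−a(θ − b)))
P_1 = 1/(1+e^{-1.3904}) = 0.8007
P_2 = 1/(1+e^{-1.0965}) = 0.7496
P_3 = 1/(1+e^{1.3254}) = 0.2099
E[score] = 0.8007 + 0.7496 + 0.2099 = 1.7602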